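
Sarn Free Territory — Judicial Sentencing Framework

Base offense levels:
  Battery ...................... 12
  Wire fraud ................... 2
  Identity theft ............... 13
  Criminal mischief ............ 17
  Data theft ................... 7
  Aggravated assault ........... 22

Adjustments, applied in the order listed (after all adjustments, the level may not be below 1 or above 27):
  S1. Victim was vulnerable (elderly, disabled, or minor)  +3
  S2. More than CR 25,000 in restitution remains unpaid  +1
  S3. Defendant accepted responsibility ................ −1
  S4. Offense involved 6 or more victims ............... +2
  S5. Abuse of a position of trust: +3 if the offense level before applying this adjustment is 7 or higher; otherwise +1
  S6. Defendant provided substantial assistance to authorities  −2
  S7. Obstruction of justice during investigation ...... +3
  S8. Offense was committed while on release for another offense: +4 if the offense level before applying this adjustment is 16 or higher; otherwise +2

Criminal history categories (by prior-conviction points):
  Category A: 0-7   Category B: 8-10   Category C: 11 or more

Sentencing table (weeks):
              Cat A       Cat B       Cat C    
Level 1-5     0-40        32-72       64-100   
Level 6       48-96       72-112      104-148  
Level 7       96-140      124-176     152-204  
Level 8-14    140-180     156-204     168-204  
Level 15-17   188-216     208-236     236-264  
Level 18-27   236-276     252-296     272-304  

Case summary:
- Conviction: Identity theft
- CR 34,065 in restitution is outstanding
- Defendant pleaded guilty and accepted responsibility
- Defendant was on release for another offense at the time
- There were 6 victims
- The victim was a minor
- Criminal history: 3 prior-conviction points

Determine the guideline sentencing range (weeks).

236-276 weeks

Base offense level for identity theft: 13.
S1 applies: 13 + 3 = 16.
S2 applies: 16 + 1 = 17.
S3 applies: 17 − 1 = 16.
S4 applies: 16 + 2 = 18.
S6 does not apply.
S8 applies (level before this adjustment is 18 ≥ 16, so +4): 18 + 4 = 22.
Final offense level: 22.
Criminal history: 3 prior points → Category A (0-7).
Level 22 falls in the 18-27 band.
Grid: Level 18-27 × Category A = 236-276 weeks.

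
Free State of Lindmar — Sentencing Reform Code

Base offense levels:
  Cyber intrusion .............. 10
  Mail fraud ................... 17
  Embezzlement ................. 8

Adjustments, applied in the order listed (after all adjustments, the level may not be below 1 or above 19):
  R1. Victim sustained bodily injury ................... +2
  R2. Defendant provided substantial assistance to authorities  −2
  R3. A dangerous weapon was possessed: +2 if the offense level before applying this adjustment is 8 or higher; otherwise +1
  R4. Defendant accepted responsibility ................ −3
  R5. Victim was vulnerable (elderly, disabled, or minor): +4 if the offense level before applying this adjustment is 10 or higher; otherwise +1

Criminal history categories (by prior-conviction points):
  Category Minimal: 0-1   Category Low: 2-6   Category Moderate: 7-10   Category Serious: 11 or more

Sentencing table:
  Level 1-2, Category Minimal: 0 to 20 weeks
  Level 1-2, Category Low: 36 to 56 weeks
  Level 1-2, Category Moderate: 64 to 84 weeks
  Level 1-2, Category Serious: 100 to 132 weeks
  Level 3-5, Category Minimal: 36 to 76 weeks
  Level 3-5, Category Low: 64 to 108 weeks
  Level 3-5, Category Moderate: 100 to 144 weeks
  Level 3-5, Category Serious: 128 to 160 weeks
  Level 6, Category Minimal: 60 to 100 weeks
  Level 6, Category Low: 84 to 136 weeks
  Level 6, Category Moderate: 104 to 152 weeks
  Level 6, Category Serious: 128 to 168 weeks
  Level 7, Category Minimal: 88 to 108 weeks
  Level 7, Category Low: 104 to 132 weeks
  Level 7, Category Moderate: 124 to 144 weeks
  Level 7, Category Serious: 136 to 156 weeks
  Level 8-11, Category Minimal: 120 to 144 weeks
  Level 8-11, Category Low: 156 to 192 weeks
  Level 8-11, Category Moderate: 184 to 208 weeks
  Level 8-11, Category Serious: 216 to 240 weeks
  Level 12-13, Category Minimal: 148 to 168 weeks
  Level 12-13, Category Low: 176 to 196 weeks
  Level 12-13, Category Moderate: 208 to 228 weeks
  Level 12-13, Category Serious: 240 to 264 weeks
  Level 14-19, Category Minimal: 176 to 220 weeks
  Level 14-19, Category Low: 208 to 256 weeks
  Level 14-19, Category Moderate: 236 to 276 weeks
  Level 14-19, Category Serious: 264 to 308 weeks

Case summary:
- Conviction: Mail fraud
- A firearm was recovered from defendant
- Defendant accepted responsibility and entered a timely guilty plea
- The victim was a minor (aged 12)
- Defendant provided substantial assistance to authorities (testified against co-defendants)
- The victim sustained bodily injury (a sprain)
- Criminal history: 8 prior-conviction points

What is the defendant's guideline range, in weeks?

Base offense level for mail fraud: 17.
R1 applies: 17 + 2 = 19.
R2 applies: 19 − 2 = 17.
R3 applies (level before this adjustment is 17 ≥ 8, so +2): 17 + 2 = 19.
R4 applies: 19 − 3 = 16.
R5 applies (level before this adjustment is 16 ≥ 10, so +4): 16 + 4 = 20.
Level 20 exceeds the maximum of 19; capped at 19.
Final offense level: 19.
Criminal history: 8 prior points → Category Moderate (7-10).
Level 19 falls in the 14-19 band.
Grid: Level 14-19 × Category Moderate = 236-276 weeks.

236-276 weeks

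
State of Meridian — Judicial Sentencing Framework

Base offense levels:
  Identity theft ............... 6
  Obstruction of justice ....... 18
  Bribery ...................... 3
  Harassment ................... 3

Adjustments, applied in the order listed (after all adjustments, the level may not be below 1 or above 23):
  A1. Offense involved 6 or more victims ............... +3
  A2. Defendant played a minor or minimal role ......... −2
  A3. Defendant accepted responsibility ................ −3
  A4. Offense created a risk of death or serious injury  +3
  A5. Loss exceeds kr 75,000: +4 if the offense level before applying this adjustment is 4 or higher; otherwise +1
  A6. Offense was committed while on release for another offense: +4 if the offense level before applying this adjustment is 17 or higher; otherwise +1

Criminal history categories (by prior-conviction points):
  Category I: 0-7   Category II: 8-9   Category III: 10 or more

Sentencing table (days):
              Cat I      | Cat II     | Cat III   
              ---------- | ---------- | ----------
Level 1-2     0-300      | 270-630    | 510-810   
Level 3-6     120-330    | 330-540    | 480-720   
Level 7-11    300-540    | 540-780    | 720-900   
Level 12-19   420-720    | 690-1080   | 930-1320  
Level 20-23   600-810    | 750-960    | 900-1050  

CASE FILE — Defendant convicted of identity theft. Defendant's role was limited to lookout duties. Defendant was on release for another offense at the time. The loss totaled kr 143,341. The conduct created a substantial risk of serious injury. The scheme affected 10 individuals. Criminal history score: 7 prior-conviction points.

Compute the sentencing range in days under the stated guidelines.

Base offense level for identity theft: 6.
A1 applies: 6 + 3 = 9.
A2 applies: 9 − 2 = 7.
A3 does not apply.
A4 applies: 7 + 3 = 10.
A5 applies (level before this adjustment is 10 ≥ 4, so +4): 10 + 4 = 14.
A6 applies (level before this adjustment is 14 < 17, so +1): 14 + 1 = 15.
Final offense level: 15.
Criminal history: 7 prior points → Category I (0-7).
Level 15 falls in the 12-19 band.
Grid: Level 12-19 × Category I = 420-720 days.

420-720 days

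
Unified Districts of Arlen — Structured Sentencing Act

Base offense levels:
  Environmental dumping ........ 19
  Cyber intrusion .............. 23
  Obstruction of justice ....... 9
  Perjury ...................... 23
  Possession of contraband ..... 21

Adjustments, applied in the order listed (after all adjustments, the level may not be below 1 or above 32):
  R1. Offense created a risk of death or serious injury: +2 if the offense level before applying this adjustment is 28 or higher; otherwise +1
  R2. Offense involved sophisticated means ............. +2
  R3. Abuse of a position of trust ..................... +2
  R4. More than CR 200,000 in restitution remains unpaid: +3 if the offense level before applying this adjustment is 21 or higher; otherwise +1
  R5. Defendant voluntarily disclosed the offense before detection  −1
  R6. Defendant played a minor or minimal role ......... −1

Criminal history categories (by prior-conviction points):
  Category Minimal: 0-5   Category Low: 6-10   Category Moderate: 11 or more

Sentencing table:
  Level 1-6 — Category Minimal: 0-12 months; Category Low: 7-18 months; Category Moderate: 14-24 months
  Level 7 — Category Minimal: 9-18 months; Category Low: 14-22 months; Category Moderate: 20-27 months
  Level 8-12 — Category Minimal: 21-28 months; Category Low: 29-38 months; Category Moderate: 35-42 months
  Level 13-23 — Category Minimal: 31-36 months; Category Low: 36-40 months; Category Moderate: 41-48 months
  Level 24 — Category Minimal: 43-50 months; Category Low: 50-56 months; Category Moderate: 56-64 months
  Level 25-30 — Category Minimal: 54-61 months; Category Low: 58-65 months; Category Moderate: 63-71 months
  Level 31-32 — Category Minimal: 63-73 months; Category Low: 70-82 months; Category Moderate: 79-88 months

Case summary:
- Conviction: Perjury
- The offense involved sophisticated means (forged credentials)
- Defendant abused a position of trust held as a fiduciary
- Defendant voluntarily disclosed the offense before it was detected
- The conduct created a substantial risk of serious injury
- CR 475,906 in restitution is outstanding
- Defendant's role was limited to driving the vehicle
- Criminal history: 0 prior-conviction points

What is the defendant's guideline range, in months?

54-61 months

Base offense level for perjury: 23.
R1 applies (level before this adjustment is 23 < 28, so +1): 23 + 1 = 24.
R2 applies: 24 + 2 = 26.
R3 applies: 26 + 2 = 28.
R4 applies (level before this adjustment is 28 ≥ 21, so +3): 28 + 3 = 31.
R5 applies: 31 − 1 = 30.
R6 applies: 30 − 1 = 29.
Final offense level: 29.
Criminal history: 0 prior points → Category Minimal (0-5).
Level 29 falls in the 25-30 band.
Grid: Level 25-30 × Category Minimal = 54-61 months.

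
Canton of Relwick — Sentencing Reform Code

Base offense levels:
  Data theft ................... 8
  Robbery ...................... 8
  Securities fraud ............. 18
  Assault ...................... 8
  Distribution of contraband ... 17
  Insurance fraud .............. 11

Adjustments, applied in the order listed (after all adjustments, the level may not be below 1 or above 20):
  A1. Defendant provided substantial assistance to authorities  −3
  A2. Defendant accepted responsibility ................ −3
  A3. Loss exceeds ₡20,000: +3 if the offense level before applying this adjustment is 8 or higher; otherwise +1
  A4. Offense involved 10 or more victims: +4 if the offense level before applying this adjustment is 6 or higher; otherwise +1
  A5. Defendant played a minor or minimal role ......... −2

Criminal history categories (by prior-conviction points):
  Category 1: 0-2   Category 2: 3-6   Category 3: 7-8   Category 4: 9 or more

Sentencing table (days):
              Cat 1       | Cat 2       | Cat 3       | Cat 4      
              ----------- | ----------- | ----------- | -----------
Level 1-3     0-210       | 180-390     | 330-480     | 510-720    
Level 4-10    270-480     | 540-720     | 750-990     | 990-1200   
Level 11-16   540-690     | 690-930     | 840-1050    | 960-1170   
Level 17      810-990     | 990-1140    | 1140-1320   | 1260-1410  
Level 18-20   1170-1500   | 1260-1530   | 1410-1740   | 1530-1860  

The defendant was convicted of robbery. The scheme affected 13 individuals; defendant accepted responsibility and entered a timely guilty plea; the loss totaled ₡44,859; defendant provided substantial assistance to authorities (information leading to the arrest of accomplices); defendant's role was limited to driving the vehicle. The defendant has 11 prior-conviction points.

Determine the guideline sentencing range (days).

510-720 days

Base offense level for robbery: 8.
A1 applies: 8 − 3 = 5.
A2 applies: 5 − 3 = 2.
A3 applies (level before this adjustment is 2 < 8, so +1): 2 + 1 = 3.
A4 applies (level before this adjustment is 3 < 6, so +1): 3 + 1 = 4.
A5 applies: 4 − 2 = 2.
Final offense level: 2.
Criminal history: 11 prior points → Category 4 (9+).
Level 2 falls in the 1-3 band.
Grid: Level 1-3 × Category 4 = 510-720 days.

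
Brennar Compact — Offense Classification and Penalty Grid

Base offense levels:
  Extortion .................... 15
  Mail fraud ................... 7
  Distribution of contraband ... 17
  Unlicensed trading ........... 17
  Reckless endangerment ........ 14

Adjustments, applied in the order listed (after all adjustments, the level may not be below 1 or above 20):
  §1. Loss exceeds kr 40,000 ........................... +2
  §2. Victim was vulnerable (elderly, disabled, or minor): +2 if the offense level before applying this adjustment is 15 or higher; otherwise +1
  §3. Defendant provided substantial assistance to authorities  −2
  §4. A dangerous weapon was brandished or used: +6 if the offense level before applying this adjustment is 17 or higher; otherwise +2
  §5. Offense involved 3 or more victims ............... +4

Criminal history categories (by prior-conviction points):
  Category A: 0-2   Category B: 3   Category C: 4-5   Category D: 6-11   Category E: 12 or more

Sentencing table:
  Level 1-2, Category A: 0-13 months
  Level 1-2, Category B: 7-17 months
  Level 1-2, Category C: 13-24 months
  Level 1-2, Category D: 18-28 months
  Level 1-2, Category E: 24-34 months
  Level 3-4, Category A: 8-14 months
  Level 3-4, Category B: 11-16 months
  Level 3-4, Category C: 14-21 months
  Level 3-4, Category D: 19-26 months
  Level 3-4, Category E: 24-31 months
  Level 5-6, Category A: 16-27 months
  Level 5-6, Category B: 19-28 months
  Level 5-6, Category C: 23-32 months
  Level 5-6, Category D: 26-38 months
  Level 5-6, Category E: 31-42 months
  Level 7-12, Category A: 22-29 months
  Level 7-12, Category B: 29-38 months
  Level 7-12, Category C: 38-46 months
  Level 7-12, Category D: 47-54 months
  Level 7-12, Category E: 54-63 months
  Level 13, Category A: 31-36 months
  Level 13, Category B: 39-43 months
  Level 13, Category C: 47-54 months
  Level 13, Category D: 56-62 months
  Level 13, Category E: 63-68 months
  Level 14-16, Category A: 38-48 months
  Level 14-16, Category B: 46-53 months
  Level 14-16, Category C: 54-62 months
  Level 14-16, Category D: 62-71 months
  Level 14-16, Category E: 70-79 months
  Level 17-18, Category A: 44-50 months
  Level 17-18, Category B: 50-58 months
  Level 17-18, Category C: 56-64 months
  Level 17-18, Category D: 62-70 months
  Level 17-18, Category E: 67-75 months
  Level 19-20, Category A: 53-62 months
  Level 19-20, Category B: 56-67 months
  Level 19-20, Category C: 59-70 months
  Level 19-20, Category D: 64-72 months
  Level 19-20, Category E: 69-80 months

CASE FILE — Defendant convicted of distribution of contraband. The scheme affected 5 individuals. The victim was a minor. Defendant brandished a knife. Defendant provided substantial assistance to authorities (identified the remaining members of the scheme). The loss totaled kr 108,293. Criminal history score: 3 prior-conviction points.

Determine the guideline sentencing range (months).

56-67 months

Base offense level for distribution of contraband: 17.
§1 applies: 17 + 2 = 19.
§2 applies (level before this adjustment is 19 ≥ 15, so +2): 19 + 2 = 21.
§3 applies: 21 − 2 = 19.
§4 applies (level before this adjustment is 19 ≥ 17, so +6): 19 + 6 = 25.
§5 applies: 25 + 4 = 29.
Level 29 exceeds the maximum of 20; capped at 20.
Final offense level: 20.
Criminal history: 3 prior points → Category B (3).
Level 20 falls in the 19-20 band.
Grid: Level 19-20 × Category B = 56-67 months.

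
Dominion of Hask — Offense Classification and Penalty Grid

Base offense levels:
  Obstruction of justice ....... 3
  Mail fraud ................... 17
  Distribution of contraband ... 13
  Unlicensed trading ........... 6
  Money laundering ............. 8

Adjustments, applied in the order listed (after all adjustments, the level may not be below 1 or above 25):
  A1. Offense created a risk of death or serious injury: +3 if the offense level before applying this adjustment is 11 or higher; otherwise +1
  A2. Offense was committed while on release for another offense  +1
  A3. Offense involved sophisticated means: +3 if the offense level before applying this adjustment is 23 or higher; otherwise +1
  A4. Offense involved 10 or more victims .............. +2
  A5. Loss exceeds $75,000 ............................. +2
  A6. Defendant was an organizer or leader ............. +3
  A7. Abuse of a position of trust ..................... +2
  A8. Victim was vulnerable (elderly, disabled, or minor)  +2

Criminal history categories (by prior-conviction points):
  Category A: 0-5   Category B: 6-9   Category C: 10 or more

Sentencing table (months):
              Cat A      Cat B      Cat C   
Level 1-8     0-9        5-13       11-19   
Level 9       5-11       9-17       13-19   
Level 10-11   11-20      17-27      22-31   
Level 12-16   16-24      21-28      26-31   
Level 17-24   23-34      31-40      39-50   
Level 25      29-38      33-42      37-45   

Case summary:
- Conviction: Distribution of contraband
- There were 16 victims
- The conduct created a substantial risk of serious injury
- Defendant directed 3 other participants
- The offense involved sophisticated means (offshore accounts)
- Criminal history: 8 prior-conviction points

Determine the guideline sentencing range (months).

Base offense level for distribution of contraband: 13.
A1 applies (level before this adjustment is 13 ≥ 11, so +3): 13 + 3 = 16.
A2 does not apply.
A3 applies (level before this adjustment is 16 < 23, so +1): 16 + 1 = 17.
A4 applies: 17 + 2 = 19.
A6 applies: 19 + 3 = 22.
A7 does not apply.
A8 does not apply.
Final offense level: 22.
Criminal history: 8 prior points → Category B (6-9).
Level 22 falls in the 17-24 band.
Grid: Level 17-24 × Category B = 31-40 months.

31-40 months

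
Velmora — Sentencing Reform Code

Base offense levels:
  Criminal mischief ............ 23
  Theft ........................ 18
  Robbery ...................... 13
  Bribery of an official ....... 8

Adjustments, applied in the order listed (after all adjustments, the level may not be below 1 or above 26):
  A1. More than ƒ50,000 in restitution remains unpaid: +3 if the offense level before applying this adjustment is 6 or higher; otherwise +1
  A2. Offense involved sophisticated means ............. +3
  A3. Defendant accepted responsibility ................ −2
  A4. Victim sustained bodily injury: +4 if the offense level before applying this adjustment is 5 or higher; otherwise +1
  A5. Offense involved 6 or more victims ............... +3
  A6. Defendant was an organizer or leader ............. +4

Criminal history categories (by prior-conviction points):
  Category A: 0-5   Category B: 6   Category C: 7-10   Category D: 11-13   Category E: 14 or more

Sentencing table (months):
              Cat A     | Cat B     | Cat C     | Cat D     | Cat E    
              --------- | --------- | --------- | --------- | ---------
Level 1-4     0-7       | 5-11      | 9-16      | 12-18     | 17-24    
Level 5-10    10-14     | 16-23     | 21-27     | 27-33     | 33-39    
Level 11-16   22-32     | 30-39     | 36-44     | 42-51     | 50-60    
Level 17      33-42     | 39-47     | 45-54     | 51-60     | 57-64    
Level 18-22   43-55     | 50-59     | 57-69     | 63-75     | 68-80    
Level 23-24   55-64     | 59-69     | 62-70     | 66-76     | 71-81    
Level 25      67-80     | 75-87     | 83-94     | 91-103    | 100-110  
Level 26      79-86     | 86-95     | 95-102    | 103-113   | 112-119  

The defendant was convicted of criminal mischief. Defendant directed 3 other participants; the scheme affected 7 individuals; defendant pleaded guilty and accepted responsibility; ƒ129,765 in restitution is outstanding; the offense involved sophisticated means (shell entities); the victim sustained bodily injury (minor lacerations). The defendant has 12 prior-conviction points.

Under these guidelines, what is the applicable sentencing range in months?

Base offense level for criminal mischief: 23.
A1 applies (level before this adjustment is 23 ≥ 6, so +3): 23 + 3 = 26.
A2 applies: 26 + 3 = 29.
A3 applies: 29 − 2 = 27.
A4 applies (level before this adjustment is 27 ≥ 5, so +4): 27 + 4 = 31.
A5 applies: 31 + 3 = 34.
A6 applies: 34 + 4 = 38.
Level 38 exceeds the maximum of 26; capped at 26.
Final offense level: 26.
Criminal history: 12 prior points → Category D (11-13).
Level 26 falls in the 26 band.
Grid: Level 26 × Category D = 103-113 months.

103-113 months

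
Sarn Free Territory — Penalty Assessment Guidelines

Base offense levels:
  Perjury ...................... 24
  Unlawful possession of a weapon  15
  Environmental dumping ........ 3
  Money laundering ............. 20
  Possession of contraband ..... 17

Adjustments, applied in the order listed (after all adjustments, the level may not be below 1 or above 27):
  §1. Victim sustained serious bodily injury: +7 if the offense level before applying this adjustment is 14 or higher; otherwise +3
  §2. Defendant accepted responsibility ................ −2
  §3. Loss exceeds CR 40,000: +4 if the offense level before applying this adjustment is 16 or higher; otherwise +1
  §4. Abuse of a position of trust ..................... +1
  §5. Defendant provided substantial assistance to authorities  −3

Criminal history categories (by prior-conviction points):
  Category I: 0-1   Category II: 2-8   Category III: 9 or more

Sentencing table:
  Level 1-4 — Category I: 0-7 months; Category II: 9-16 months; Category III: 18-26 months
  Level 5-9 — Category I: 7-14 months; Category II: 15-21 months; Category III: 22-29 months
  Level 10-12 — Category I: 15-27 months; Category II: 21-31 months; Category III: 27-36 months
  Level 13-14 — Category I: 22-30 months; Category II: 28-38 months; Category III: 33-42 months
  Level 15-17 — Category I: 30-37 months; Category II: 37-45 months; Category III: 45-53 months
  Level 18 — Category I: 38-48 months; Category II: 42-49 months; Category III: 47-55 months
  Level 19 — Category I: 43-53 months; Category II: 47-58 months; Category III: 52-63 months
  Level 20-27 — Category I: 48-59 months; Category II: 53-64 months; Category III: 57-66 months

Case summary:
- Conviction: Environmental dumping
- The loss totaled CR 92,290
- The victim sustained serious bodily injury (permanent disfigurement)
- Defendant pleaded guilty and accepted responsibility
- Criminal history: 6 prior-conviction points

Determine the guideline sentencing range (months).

15-21 months

Base offense level for environmental dumping: 3.
§1 applies (level before this adjustment is 3 < 14, so +3): 3 + 3 = 6.
§2 applies: 6 − 2 = 4.
§3 applies (level before this adjustment is 4 < 16, so +1): 4 + 1 = 5.
§4 does not apply.
§5 does not apply.
Final offense level: 5.
Criminal history: 6 prior points → Category II (2-8).
Level 5 falls in the 5-9 band.
Grid: Level 5-9 × Category II = 15-21 months.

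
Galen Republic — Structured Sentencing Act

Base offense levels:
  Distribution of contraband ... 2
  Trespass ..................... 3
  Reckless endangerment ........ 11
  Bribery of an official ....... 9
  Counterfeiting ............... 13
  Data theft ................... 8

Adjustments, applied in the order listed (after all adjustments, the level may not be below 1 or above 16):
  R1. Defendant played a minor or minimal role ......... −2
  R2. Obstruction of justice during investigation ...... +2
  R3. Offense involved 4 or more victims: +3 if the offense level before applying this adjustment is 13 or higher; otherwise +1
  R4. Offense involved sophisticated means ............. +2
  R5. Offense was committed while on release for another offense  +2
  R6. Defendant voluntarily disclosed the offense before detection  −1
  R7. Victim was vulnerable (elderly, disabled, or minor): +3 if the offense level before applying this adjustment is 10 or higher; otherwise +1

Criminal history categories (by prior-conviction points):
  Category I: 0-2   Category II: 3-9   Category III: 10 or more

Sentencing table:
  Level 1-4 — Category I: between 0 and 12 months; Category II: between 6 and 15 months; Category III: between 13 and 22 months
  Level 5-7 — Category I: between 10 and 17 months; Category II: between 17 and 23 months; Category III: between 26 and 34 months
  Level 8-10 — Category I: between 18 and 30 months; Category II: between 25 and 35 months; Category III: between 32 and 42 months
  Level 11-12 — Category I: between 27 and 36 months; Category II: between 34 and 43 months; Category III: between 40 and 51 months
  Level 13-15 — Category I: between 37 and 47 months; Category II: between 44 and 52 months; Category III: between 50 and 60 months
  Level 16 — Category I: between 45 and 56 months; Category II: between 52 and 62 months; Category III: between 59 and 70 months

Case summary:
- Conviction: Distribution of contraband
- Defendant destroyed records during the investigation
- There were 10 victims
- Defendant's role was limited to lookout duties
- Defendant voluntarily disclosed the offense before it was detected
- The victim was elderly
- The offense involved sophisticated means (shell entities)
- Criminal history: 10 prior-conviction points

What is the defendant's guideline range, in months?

Base offense level for distribution of contraband: 2.
R1 applies: 2 − 2 = 0.
R2 applies: 0 + 2 = 2.
R3 applies (level before this adjustment is 2 < 13, so +1): 2 + 1 = 3.
R4 applies: 3 + 2 = 5.
R5 does not apply.
R6 applies: 5 − 1 = 4.
R7 applies (level before this adjustment is 4 < 10, so +1): 4 + 1 = 5.
Final offense level: 5.
Criminal history: 10 prior points → Category III (10+).
Level 5 falls in the 5-7 band.
Grid: Level 5-7 × Category III = 26-34 months.

26-34 months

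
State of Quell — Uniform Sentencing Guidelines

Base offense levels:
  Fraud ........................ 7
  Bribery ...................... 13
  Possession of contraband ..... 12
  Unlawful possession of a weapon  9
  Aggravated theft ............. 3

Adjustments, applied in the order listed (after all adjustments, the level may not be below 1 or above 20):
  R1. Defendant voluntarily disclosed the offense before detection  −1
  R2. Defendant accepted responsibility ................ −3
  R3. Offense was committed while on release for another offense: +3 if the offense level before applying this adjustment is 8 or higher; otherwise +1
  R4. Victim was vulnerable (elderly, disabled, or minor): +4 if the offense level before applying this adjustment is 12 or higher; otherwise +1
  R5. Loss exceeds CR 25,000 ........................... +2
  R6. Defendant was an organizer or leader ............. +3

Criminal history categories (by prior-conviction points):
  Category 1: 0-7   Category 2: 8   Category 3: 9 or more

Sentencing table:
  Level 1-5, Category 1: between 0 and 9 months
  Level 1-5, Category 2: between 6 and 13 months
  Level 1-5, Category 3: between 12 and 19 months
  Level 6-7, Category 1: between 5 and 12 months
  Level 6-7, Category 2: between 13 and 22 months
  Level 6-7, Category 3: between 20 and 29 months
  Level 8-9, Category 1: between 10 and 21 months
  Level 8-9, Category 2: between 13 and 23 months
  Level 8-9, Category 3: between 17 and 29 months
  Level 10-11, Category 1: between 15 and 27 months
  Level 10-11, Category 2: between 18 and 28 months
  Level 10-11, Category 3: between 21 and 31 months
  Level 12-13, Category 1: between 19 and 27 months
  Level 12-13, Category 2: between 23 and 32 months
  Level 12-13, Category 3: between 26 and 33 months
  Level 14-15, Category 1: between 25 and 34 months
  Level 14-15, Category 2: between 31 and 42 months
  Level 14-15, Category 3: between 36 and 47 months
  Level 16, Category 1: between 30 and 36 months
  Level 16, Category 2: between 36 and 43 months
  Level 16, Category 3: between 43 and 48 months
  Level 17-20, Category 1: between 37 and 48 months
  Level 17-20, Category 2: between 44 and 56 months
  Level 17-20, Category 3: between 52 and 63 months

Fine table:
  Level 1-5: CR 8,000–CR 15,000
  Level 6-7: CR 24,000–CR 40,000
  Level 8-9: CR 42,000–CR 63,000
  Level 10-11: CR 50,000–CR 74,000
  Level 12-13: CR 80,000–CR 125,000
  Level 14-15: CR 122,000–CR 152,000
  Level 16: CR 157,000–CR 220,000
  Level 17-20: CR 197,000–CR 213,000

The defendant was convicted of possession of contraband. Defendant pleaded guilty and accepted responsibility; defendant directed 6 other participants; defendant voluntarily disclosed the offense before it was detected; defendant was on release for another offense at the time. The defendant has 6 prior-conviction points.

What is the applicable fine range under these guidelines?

Base offense level for possession of contraband: 12.
R1 applies: 12 − 1 = 11.
R2 applies: 11 − 3 = 8.
R3 applies (level before this adjustment is 8 ≥ 8, so +3): 8 + 3 = 11.
R4 does not apply.
R5 does not apply.
R6 applies: 11 + 3 = 14.
Final offense level: 14.
Level 14 falls in the 14-15 band.
Fine table: Level 14-15 → CR 122,000–CR 152,000.

CR 122,000–CR 152,000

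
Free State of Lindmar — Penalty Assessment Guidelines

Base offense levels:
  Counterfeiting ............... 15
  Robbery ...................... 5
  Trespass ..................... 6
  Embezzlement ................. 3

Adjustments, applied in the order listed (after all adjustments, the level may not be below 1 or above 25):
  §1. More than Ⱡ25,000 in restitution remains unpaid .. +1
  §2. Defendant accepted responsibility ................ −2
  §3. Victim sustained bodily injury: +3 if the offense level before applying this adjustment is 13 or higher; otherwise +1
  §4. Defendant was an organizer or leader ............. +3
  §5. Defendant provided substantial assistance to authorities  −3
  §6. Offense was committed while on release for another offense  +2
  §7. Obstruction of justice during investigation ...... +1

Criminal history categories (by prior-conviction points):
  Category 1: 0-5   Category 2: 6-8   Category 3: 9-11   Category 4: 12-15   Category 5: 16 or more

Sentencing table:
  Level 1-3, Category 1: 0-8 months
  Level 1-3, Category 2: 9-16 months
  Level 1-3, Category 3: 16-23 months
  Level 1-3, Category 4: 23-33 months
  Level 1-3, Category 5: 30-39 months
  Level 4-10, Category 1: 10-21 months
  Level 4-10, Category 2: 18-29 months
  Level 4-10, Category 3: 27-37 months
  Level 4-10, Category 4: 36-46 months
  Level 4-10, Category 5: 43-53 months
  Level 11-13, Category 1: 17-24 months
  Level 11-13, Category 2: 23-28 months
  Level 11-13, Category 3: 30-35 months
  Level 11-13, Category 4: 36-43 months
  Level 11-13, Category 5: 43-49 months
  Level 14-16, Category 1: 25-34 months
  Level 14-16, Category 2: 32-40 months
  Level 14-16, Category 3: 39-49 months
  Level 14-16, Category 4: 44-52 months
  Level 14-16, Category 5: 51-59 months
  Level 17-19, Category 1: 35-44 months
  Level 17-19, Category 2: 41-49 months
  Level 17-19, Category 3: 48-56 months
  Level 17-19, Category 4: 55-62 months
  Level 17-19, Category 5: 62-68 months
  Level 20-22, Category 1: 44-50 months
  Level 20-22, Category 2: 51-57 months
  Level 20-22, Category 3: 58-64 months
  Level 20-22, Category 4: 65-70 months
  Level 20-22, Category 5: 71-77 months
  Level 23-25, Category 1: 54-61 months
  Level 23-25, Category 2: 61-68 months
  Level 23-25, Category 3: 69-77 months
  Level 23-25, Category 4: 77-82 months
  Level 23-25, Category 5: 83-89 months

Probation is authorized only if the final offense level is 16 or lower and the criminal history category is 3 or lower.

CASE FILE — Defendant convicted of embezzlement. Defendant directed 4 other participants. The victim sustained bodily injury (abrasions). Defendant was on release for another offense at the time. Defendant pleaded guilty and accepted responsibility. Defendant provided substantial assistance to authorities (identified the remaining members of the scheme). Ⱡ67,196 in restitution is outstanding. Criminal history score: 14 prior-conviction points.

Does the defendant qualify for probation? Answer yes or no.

No

Base offense level for embezzlement: 3.
§1 applies: 3 + 1 = 4.
§2 applies: 4 − 2 = 2.
§3 applies (level before this adjustment is 2 < 13, so +1): 2 + 1 = 3.
§4 applies: 3 + 3 = 6.
§5 applies: 6 − 3 = 3.
§6 applies: 3 + 2 = 5.
§7 does not apply.
Final offense level: 5.
Criminal history: 14 prior points → Category 4 (12-15).
Level 5 falls in the 4-10 band.
Grid: Level 4-10 × Category 4 = 36-46 months.
Probation check: level 5 ≤ 16 and category 4 > 3 → not eligible.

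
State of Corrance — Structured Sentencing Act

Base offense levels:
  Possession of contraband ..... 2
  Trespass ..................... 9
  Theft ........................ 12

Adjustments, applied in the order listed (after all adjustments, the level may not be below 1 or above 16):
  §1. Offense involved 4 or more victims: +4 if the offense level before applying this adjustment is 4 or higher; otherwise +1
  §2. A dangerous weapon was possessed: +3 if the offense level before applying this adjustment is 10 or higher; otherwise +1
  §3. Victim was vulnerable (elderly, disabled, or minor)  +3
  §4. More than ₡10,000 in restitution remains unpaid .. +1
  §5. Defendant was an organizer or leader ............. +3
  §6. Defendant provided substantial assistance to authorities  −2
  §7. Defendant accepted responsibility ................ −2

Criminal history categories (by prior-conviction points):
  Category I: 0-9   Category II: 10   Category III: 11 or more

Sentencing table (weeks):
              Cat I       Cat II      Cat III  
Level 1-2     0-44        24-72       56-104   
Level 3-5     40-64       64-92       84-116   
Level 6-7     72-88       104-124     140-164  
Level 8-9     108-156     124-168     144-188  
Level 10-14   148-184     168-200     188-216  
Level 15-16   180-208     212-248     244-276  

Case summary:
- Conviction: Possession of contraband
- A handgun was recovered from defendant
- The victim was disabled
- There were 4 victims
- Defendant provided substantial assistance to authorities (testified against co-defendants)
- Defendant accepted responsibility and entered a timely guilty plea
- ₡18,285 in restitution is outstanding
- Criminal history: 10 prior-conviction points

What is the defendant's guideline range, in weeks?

Base offense level for possession of contraband: 2.
§1 applies (level before this adjustment is 2 < 4, so +1): 2 + 1 = 3.
§2 applies (level before this adjustment is 3 < 10, so +1): 3 + 1 = 4.
§3 applies: 4 + 3 = 7.
§4 applies: 7 + 1 = 8.
§5 does not apply.
§6 applies: 8 − 2 = 6.
§7 applies: 6 − 2 = 4.
Final offense level: 4.
Criminal history: 10 prior points → Category II (10).
Level 4 falls in the 3-5 band.
Grid: Level 3-5 × Category II = 64-92 weeks.

64-92 weeks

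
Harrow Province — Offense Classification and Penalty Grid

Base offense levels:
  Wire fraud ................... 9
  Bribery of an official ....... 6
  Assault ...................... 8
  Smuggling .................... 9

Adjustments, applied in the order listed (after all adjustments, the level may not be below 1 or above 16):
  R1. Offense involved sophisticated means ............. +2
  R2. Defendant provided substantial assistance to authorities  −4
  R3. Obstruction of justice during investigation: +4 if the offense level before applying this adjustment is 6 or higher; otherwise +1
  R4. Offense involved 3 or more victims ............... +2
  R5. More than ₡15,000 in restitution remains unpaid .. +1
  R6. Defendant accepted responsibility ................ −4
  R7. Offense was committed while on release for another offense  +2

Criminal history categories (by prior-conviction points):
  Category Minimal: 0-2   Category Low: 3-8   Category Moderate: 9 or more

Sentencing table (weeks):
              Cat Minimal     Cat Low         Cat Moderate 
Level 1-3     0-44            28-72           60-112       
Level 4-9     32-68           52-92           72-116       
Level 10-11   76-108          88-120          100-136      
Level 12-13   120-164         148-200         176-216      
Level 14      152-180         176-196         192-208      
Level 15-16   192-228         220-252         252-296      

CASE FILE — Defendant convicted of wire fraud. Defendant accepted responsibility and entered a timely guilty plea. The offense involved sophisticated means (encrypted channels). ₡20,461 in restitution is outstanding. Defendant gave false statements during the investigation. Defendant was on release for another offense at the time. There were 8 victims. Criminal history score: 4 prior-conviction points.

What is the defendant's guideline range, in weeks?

Base offense level for wire fraud: 9.
R1 applies: 9 + 2 = 11.
R3 applies (level before this adjustment is 11 ≥ 6, so +4): 11 + 4 = 15.
R4 applies: 15 + 2 = 17.
R5 applies: 17 + 1 = 18.
R6 applies: 18 − 4 = 14.
R7 applies: 14 + 2 = 16.
Final offense level: 16.
Criminal history: 4 prior points → Category Low (3-8).
Level 16 falls in the 15-16 band.
Grid: Level 15-16 × Category Low = 220-252 weeks.

220-252 weeks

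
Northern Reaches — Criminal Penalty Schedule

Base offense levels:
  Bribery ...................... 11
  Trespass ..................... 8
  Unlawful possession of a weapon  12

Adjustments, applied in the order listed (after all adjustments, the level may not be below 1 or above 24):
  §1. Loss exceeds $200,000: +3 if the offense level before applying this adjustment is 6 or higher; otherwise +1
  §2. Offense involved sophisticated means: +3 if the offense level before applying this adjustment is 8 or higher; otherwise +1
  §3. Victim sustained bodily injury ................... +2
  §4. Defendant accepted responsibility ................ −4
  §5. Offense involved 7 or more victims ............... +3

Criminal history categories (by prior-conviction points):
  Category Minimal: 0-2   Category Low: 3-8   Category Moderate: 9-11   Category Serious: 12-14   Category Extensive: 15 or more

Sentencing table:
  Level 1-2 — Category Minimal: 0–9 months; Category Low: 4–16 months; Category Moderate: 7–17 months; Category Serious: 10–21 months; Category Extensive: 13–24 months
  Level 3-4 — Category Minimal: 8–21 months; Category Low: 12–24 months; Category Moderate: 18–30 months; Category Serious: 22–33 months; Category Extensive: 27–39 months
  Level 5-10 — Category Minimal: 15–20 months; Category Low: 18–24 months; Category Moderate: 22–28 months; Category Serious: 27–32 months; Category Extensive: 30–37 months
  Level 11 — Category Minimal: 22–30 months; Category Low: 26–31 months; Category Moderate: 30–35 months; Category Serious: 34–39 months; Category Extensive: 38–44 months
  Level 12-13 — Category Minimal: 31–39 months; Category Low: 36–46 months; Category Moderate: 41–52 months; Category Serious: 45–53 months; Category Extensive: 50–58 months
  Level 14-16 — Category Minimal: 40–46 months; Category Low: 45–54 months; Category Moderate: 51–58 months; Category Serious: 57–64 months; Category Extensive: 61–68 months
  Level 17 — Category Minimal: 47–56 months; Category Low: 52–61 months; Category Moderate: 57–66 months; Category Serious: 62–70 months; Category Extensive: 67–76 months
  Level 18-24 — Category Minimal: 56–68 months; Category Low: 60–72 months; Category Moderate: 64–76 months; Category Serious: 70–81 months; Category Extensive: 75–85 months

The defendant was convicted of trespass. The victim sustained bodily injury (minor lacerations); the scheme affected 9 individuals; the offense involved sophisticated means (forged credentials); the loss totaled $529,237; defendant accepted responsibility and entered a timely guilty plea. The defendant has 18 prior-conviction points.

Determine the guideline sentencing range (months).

61-68 months

Base offense level for trespass: 8.
§1 applies (level before this adjustment is 8 ≥ 6, so +3): 8 + 3 = 11.
§2 applies (level before this adjustment is 11 ≥ 8, so +3): 11 + 3 = 14.
§3 applies: 14 + 2 = 16.
§4 applies: 16 − 4 = 12.
§5 applies: 12 + 3 = 15.
Final offense level: 15.
Criminal history: 18 prior points → Category Extensive (15+).
Level 15 falls in the 14-16 band.
Grid: Level 14-16 × Category Extensive = 61-68 months.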